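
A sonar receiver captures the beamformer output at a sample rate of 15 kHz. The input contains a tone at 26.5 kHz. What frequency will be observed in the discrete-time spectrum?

3.5 kHz

26.5 kHz mod fs = 11.5 kHz.
11.5 kHz > fs/2 = 7.5 kHz, folds to fs − 11.5 kHz = 3.5 kHz.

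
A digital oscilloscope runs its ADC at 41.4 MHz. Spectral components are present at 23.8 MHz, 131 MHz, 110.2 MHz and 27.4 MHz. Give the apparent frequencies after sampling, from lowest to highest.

fs/2 = 20.7 MHz.
23.8 MHz > fs/2 = 20.7 MHz, folds to fs − 23.8 MHz = 17.6 MHz.
131 MHz mod fs = 6.8 MHz.
6.8 MHz ≤ fs/2 = 20.7 MHz, appears at 6.8 MHz.
110.2 MHz mod fs = 27.4 MHz.
27.4 MHz > fs/2 = 20.7 MHz, folds to fs − 27.4 MHz = 14 MHz.
27.4 MHz > fs/2 = 20.7 MHz, folds to fs − 27.4 MHz = 14 MHz.
Distinct values: {6.8 MHz, 14 MHz, 17.6 MHz}.

6.8 MHz, 14 MHz, 17.6 MHz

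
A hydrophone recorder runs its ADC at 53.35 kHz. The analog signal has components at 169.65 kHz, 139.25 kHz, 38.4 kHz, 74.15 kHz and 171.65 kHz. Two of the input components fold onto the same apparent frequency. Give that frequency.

fs/2 = 26.675 kHz.
169.65 kHz mod fs = 9.6 kHz.
9.6 kHz ≤ fs/2 = 26.675 kHz, appears at 9.6 kHz.
139.25 kHz mod fs = 32.55 kHz.
32.55 kHz > fs/2 = 26.675 kHz, folds to fs − 32.55 kHz = 20.8 kHz.
38.4 kHz > fs/2 = 26.675 kHz, folds to fs − 38.4 kHz = 14.95 kHz.
74.15 kHz mod fs = 20.8 kHz.
20.8 kHz ≤ fs/2 = 26.675 kHz, appears at 20.8 kHz.
171.65 kHz mod fs = 11.6 kHz.
11.6 kHz ≤ fs/2 = 26.675 kHz, appears at 11.6 kHz.
74.15 kHz and 139.25 kHz both map to 20.8 kHz.

20.8 kHz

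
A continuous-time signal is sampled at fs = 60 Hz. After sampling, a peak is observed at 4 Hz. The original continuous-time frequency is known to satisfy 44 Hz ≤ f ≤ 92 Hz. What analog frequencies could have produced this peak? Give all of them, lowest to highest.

56 Hz, 64 Hz

Frequencies that alias to 4 Hz are k·fs ± 4 Hz for integer k ≥ 0.
k=0: 4 Hz.
k=1: 56 Hz, 64 Hz.
k=2: 116 Hz, 124 Hz.
Within [44 Hz, 92 Hz]: 56 Hz, 64 Hz.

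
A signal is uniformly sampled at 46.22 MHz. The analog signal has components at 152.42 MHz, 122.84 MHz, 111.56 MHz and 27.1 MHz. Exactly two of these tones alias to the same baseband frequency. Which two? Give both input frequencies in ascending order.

27.1 MHz, 111.56 MHz

fs/2 = 23.11 MHz.
152.42 MHz mod fs = 13.76 MHz.
13.76 MHz ≤ fs/2 = 23.11 MHz, appears at 13.76 MHz.
122.84 MHz mod fs = 30.4 MHz.
30.4 MHz > fs/2 = 23.11 MHz, folds to fs − 30.4 MHz = 15.82 MHz.
111.56 MHz mod fs = 19.12 MHz.
19.12 MHz ≤ fs/2 = 23.11 MHz, appears at 19.12 MHz.
27.1 MHz > fs/2 = 23.11 MHz, folds to fs − 27.1 MHz = 19.12 MHz.
27.1 MHz and 111.56 MHz both map to 19.12 MHz.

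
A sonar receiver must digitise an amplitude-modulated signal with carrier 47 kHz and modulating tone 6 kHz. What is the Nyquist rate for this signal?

106 kHz

AM sidebands sit at fc ± fm = 41 kHz and 53 kHz.
Highest-frequency component: 53 kHz.
Nyquist rate = 2 × 53 kHz = 106 kHz.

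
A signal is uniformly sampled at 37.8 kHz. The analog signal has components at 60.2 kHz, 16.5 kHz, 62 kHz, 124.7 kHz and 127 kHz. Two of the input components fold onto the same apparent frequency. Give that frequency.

fs/2 = 18.9 kHz.
60.2 kHz mod fs = 22.4 kHz.
22.4 kHz > fs/2 = 18.9 kHz, folds to fs − 22.4 kHz = 15.4 kHz.
16.5 kHz ≤ fs/2 = 18.9 kHz, passes unchanged.
62 kHz mod fs = 24.2 kHz.
24.2 kHz > fs/2 = 18.9 kHz, folds to fs − 24.2 kHz = 13.6 kHz.
124.7 kHz mod fs = 11.3 kHz.
11.3 kHz ≤ fs/2 = 18.9 kHz, appears at 11.3 kHz.
127 kHz mod fs = 13.6 kHz.
13.6 kHz ≤ fs/2 = 18.9 kHz, appears at 13.6 kHz.
62 kHz and 127 kHz both map to 13.6 kHz.

13.6 kHz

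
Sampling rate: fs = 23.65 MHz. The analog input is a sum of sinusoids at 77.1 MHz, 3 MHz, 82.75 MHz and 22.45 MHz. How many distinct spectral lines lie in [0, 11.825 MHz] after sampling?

fs/2 = 11.825 MHz.
77.1 MHz mod fs = 6.15 MHz.
6.15 MHz ≤ fs/2 = 11.825 MHz, appears at 6.15 MHz.
3 MHz ≤ fs/2 = 11.825 MHz, passes unchanged.
82.75 MHz mod fs = 11.8 MHz.
11.8 MHz ≤ fs/2 = 11.825 MHz, appears at 11.8 MHz.
22.45 MHz > fs/2 = 11.825 MHz, folds to fs − 22.45 MHz = 1.2 MHz.
Distinct values: {1.2 MHz, 3 MHz, 6.15 MHz, 11.8 MHz} → 4.

4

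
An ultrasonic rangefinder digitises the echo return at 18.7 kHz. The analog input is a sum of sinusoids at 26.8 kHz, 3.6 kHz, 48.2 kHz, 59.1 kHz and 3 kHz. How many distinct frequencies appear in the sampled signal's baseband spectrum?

fs/2 = 9.35 kHz.
26.8 kHz mod fs = 8.1 kHz.
8.1 kHz ≤ fs/2 = 9.35 kHz, appears at 8.1 kHz.
3.6 kHz ≤ fs/2 = 9.35 kHz, passes unchanged.
48.2 kHz mod fs = 10.8 kHz.
10.8 kHz > fs/2 = 9.35 kHz, folds to fs − 10.8 kHz = 7.9 kHz.
59.1 kHz mod fs = 3 kHz.
3 kHz ≤ fs/2 = 9.35 kHz, appears at 3 kHz.
3 kHz ≤ fs/2 = 9.35 kHz, passes unchanged.
Distinct values: {3 kHz, 3.6 kHz, 7.9 kHz, 8.1 kHz} → 4.

4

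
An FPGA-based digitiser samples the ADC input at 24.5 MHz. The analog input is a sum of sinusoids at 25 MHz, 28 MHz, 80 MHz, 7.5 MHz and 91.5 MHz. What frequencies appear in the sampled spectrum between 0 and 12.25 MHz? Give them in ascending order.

fs/2 = 12.25 MHz.
25 MHz mod fs = 0.5 MHz.
0.5 MHz ≤ fs/2 = 12.25 MHz, appears at 0.5 MHz.
28 MHz mod fs = 3.5 MHz.
3.5 MHz ≤ fs/2 = 12.25 MHz, appears at 3.5 MHz.
80 MHz mod fs = 6.5 MHz.
6.5 MHz ≤ fs/2 = 12.25 MHz, appears at 6.5 MHz.
7.5 MHz ≤ fs/2 = 12.25 MHz, passes unchanged.
91.5 MHz mod fs = 18 MHz.
18 MHz > fs/2 = 12.25 MHz, folds to fs − 18 MHz = 6.5 MHz.
Distinct values: {0.5 MHz, 3.5 MHz, 6.5 MHz, 7.5 MHz}.

0.5 MHz, 3.5 MHz, 6.5 MHz, 7.5 MHz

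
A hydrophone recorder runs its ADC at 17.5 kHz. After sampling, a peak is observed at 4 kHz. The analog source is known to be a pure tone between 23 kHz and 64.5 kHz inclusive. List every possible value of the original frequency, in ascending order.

Frequencies that alias to 4 kHz are k·fs ± 4 kHz for integer k ≥ 0.
k=0: 4 kHz.
k=1: 13.5 kHz, 21.5 kHz.
k=2: 31 kHz, 39 kHz.
k=3: 48.5 kHz, 56.5 kHz.
k=4: 66 kHz, 74 kHz.
Within [23 kHz, 64.5 kHz]: 31 kHz, 39 kHz, 48.5 kHz, 56.5 kHz.

31 kHz, 39 kHz, 48.5 kHz, 56.5 kHz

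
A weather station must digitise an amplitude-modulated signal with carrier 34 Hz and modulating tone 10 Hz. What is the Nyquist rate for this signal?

AM sidebands sit at fc ± fm = 24 Hz and 44 Hz.
Highest-frequency component: 44 Hz.
Nyquist rate = 2 × 44 Hz = 88 Hz.

88 Hz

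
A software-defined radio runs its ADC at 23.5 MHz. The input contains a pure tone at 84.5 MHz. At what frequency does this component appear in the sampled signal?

84.5 MHz mod fs = 14 MHz.
14 MHz > fs/2 = 11.75 MHz, folds to fs − 14 MHz = 9.5 MHz.

9.5 MHz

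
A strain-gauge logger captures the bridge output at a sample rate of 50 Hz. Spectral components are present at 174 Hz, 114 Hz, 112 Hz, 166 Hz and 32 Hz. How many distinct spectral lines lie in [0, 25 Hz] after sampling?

5

fs/2 = 25 Hz.
174 Hz mod fs = 24 Hz.
24 Hz ≤ fs/2 = 25 Hz, appears at 24 Hz.
114 Hz mod fs = 14 Hz.
14 Hz ≤ fs/2 = 25 Hz, appears at 14 Hz.
112 Hz mod fs = 12 Hz.
12 Hz ≤ fs/2 = 25 Hz, appears at 12 Hz.
166 Hz mod fs = 16 Hz.
16 Hz ≤ fs/2 = 25 Hz, appears at 16 Hz.
32 Hz > fs/2 = 25 Hz, folds to fs − 32 Hz = 18 Hz.
Distinct values: {12 Hz, 14 Hz, 16 Hz, 18 Hz, 24 Hz} → 5.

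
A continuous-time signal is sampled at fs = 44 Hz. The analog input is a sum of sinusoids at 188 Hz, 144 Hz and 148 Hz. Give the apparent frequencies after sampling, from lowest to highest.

fs/2 = 22 Hz.
188 Hz mod fs = 12 Hz.
12 Hz ≤ fs/2 = 22 Hz, appears at 12 Hz.
144 Hz mod fs = 12 Hz.
12 Hz ≤ fs/2 = 22 Hz, appears at 12 Hz.
148 Hz mod fs = 16 Hz.
16 Hz ≤ fs/2 = 22 Hz, appears at 16 Hz.
Distinct values: {12 Hz, 16 Hz}.

12 Hz, 16 Hz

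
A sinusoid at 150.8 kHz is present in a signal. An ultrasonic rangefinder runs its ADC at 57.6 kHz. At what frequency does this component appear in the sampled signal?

150.8 kHz mod fs = 35.6 kHz.
35.6 kHz > fs/2 = 28.8 kHz, folds to fs − 35.6 kHz = 22 kHz.

22 kHz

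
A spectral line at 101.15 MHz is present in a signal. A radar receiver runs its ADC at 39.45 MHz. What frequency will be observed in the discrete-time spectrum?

17.2 MHz

101.15 MHz mod fs = 22.25 MHz.
22.25 MHz > fs/2 = 19.725 MHz, folds to fs − 22.25 MHz = 17.2 MHz.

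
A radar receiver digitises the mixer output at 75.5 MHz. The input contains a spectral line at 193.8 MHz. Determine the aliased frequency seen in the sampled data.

193.8 MHz mod fs = 42.8 MHz.
42.8 MHz > fs/2 = 37.75 MHz, folds to fs − 42.8 MHz = 32.7 MHz.

32.7 MHz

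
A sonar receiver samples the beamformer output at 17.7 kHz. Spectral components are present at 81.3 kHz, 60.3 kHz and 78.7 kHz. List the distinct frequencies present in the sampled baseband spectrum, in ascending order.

fs/2 = 8.85 kHz.
81.3 kHz mod fs = 10.5 kHz.
10.5 kHz > fs/2 = 8.85 kHz, folds to fs − 10.5 kHz = 7.2 kHz.
60.3 kHz mod fs = 7.2 kHz.
7.2 kHz ≤ fs/2 = 8.85 kHz, appears at 7.2 kHz.
78.7 kHz mod fs = 7.9 kHz.
7.9 kHz ≤ fs/2 = 8.85 kHz, appears at 7.9 kHz.
Distinct values: {7.2 kHz, 7.9 kHz}.

7.2 kHz, 7.9 kHz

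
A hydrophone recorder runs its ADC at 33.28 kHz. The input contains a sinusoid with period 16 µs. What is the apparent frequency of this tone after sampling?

T = 16 µs → f = 1/T = 62.5 kHz.
62.5 kHz mod fs = 29.22 kHz.
29.22 kHz > fs/2 = 16.64 kHz, folds to fs − 29.22 kHz = 4.06 kHz.

4.06 kHz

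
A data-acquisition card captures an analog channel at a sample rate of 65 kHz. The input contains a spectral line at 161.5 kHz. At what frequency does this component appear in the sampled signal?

161.5 kHz mod fs = 31.5 kHz.
31.5 kHz ≤ fs/2 = 32.5 kHz, appears at 31.5 kHz.

31.5 kHz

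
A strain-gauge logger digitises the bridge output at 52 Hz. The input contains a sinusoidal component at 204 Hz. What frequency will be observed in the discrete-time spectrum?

204 Hz mod fs = 48 Hz.
48 Hz > fs/2 = 26 Hz, folds to fs − 48 Hz = 4 Hz.

4 Hz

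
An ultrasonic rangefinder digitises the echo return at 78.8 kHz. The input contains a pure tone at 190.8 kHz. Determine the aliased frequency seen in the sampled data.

190.8 kHz mod fs = 33.2 kHz.
33.2 kHz ≤ fs/2 = 39.4 kHz, appears at 33.2 kHz.

33.2 kHz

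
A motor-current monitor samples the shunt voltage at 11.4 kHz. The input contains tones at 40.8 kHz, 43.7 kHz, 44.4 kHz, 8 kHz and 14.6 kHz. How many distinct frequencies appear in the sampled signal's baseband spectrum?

5

fs/2 = 5.7 kHz.
40.8 kHz mod fs = 6.6 kHz.
6.6 kHz > fs/2 = 5.7 kHz, folds to fs − 6.6 kHz = 4.8 kHz.
43.7 kHz mod fs = 9.5 kHz.
9.5 kHz > fs/2 = 5.7 kHz, folds to fs − 9.5 kHz = 1.9 kHz.
44.4 kHz mod fs = 10.2 kHz.
10.2 kHz > fs/2 = 5.7 kHz, folds to fs − 10.2 kHz = 1.2 kHz.
8 kHz > fs/2 = 5.7 kHz, folds to fs − 8 kHz = 3.4 kHz.
14.6 kHz mod fs = 3.2 kHz.
3.2 kHz ≤ fs/2 = 5.7 kHz, appears at 3.2 kHz.
Distinct values: {1.2 kHz, 1.9 kHz, 3.2 kHz, 3.4 kHz, 4.8 kHz} → 5.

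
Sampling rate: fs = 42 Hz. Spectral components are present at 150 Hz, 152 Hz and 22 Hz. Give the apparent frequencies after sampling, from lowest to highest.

fs/2 = 21 Hz.
150 Hz mod fs = 24 Hz.
24 Hz > fs/2 = 21 Hz, folds to fs − 24 Hz = 18 Hz.
152 Hz mod fs = 26 Hz.
26 Hz > fs/2 = 21 Hz, folds to fs − 26 Hz = 16 Hz.
22 Hz > fs/2 = 21 Hz, folds to fs − 22 Hz = 20 Hz.
Distinct values: {16 Hz, 18 Hz, 20 Hz}.

16 Hz, 18 Hz, 20 Hz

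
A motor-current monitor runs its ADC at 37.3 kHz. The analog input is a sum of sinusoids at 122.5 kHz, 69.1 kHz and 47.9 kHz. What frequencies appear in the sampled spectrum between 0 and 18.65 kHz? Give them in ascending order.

fs/2 = 18.65 kHz.
122.5 kHz mod fs = 10.6 kHz.
10.6 kHz ≤ fs/2 = 18.65 kHz, appears at 10.6 kHz.
69.1 kHz mod fs = 31.8 kHz.
31.8 kHz > fs/2 = 18.65 kHz, folds to fs − 31.8 kHz = 5.5 kHz.
47.9 kHz mod fs = 10.6 kHz.
10.6 kHz ≤ fs/2 = 18.65 kHz, appears at 10.6 kHz.
Distinct values: {5.5 kHz, 10.6 kHz}.

5.5 kHz, 10.6 kHz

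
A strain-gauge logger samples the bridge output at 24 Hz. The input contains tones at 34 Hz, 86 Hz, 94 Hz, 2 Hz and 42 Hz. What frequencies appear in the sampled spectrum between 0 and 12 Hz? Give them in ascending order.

fs/2 = 12 Hz.
34 Hz mod fs = 10 Hz.
10 Hz ≤ fs/2 = 12 Hz, appears at 10 Hz.
86 Hz mod fs = 14 Hz.
14 Hz > fs/2 = 12 Hz, folds to fs − 14 Hz = 10 Hz.
94 Hz mod fs = 22 Hz.
22 Hz > fs/2 = 12 Hz, folds to fs − 22 Hz = 2 Hz.
2 Hz ≤ fs/2 = 12 Hz, passes unchanged.
42 Hz mod fs = 18 Hz.
18 Hz > fs/2 = 12 Hz, folds to fs − 18 Hz = 6 Hz.
Distinct values: {2 Hz, 6 Hz, 10 Hz}.

2 Hz, 6 Hz, 10 Hz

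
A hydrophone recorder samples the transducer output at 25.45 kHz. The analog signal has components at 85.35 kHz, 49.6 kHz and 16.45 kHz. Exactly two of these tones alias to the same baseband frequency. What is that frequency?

9 kHz

fs/2 = 12.725 kHz.
85.35 kHz mod fs = 9 kHz.
9 kHz ≤ fs/2 = 12.725 kHz, appears at 9 kHz.
49.6 kHz mod fs = 24.15 kHz.
24.15 kHz > fs/2 = 12.725 kHz, folds to fs − 24.15 kHz = 1.3 kHz.
16.45 kHz > fs/2 = 12.725 kHz, folds to fs − 16.45 kHz = 9 kHz.
16.45 kHz and 85.35 kHz both map to 9 kHz.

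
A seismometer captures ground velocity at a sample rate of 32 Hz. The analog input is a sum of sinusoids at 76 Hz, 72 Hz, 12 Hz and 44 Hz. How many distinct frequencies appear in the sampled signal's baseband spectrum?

fs/2 = 16 Hz.
76 Hz mod fs = 12 Hz.
12 Hz ≤ fs/2 = 16 Hz, appears at 12 Hz.
72 Hz mod fs = 8 Hz.
8 Hz ≤ fs/2 = 16 Hz, appears at 8 Hz.
12 Hz ≤ fs/2 = 16 Hz, passes unchanged.
44 Hz mod fs = 12 Hz.
12 Hz ≤ fs/2 = 16 Hz, appears at 12 Hz.
Distinct values: {8 Hz, 12 Hz} → 2.

2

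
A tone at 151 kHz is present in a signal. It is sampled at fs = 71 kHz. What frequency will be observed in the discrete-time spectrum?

9 kHz

151 kHz mod fs = 9 kHz.
9 kHz ≤ fs/2 = 35.5 kHz, appears at 9 kHz.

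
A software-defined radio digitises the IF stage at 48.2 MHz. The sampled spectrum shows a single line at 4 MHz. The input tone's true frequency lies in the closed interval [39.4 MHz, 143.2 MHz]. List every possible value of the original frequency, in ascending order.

44.2 MHz, 52.2 MHz, 92.4 MHz, 100.4 MHz, 140.6 MHz

Frequencies that alias to 4 MHz are k·fs ± 4 MHz for integer k ≥ 0.
k=0: 4 MHz.
k=1: 44.2 MHz, 52.2 MHz.
k=2: 92.4 MHz, 100.4 MHz.
k=3: 140.6 MHz, 148.6 MHz.
k=4: 188.8 MHz, 196.8 MHz.
Within [39.4 MHz, 143.2 MHz]: 44.2 MHz, 52.2 MHz, 92.4 MHz, 100.4 MHz, 140.6 MHz.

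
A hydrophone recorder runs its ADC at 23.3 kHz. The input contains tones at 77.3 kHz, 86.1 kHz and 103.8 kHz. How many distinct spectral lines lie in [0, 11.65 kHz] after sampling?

3

fs/2 = 11.65 kHz.
77.3 kHz mod fs = 7.4 kHz.
7.4 kHz ≤ fs/2 = 11.65 kHz, appears at 7.4 kHz.
86.1 kHz mod fs = 16.2 kHz.
16.2 kHz > fs/2 = 11.65 kHz, folds to fs − 16.2 kHz = 7.1 kHz.
103.8 kHz mod fs = 10.6 kHz.
10.6 kHz ≤ fs/2 = 11.65 kHz, appears at 10.6 kHz.
Distinct values: {7.1 kHz, 7.4 kHz, 10.6 kHz} → 3.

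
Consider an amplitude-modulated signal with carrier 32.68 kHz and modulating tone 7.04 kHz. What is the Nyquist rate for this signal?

79.44 kHz

AM sidebands sit at fc ± fm = 25.64 kHz and 39.72 kHz.
Highest-frequency component: 39.72 kHz.
Nyquist rate = 2 × 39.72 kHz = 79.44 kHz.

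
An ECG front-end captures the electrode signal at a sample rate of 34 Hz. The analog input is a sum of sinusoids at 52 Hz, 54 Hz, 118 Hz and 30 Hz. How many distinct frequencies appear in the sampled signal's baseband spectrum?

fs/2 = 17 Hz.
52 Hz mod fs = 18 Hz.
18 Hz > fs/2 = 17 Hz, folds to fs − 18 Hz = 16 Hz.
54 Hz mod fs = 20 Hz.
20 Hz > fs/2 = 17 Hz, folds to fs − 20 Hz = 14 Hz.
118 Hz mod fs = 16 Hz.
16 Hz ≤ fs/2 = 17 Hz, appears at 16 Hz.
30 Hz > fs/2 = 17 Hz, folds to fs − 30 Hz = 4 Hz.
Distinct values: {4 Hz, 14 Hz, 16 Hz} → 3.

3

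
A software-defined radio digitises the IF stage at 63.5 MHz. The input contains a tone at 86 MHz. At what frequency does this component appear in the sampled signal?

86 MHz mod fs = 22.5 MHz.
22.5 MHz ≤ fs/2 = 31.75 MHz, appears at 22.5 MHz.

22.5 MHz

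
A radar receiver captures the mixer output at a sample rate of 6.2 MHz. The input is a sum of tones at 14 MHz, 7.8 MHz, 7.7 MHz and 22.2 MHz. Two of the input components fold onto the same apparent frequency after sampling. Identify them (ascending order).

fs/2 = 3.1 MHz.
14 MHz mod fs = 1.6 MHz.
1.6 MHz ≤ fs/2 = 3.1 MHz, appears at 1.6 MHz.
7.8 MHz mod fs = 1.6 MHz.
1.6 MHz ≤ fs/2 = 3.1 MHz, appears at 1.6 MHz.
7.7 MHz mod fs = 1.5 MHz.
1.5 MHz ≤ fs/2 = 3.1 MHz, appears at 1.5 MHz.
22.2 MHz mod fs = 3.6 MHz.
3.6 MHz > fs/2 = 3.1 MHz, folds to fs − 3.6 MHz = 2.6 MHz.
7.8 MHz and 14 MHz both map to 1.6 MHz.

7.8 MHz, 14 MHz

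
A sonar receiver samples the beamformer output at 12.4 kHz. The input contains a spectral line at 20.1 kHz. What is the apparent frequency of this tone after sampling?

4.7 kHz

20.1 kHz mod fs = 7.7 kHz.
7.7 kHz > fs/2 = 6.2 kHz, folds to fs − 7.7 kHz = 4.7 kHz.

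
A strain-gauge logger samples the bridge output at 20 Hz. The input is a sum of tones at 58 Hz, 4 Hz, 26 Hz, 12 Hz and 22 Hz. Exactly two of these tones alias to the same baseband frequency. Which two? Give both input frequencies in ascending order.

fs/2 = 10 Hz.
58 Hz mod fs = 18 Hz.
18 Hz > fs/2 = 10 Hz, folds to fs − 18 Hz = 2 Hz.
4 Hz ≤ fs/2 = 10 Hz, passes unchanged.
26 Hz mod fs = 6 Hz.
6 Hz ≤ fs/2 = 10 Hz, appears at 6 Hz.
12 Hz > fs/2 = 10 Hz, folds to fs − 12 Hz = 8 Hz.
22 Hz mod fs = 2 Hz.
2 Hz ≤ fs/2 = 10 Hz, appears at 2 Hz.
22 Hz and 58 Hz both map to 2 Hz.

22 Hz, 58 Hz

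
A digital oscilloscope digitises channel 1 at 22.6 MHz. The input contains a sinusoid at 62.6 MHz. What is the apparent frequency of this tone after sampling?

62.6 MHz mod fs = 17.4 MHz.
17.4 MHz > fs/2 = 11.3 MHz, folds to fs − 17.4 MHz = 5.2 MHz.

5.2 MHz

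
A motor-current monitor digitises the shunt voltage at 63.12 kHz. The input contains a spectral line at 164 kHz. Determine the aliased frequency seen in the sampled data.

25.36 kHz

164 kHz mod fs = 37.76 kHz.
37.76 kHz > fs/2 = 31.56 kHz, folds to fs − 37.76 kHz = 25.36 kHz.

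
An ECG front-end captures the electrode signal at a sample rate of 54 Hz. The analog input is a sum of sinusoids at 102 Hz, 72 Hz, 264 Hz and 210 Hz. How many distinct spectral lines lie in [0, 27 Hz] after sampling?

2

fs/2 = 27 Hz.
102 Hz mod fs = 48 Hz.
48 Hz > fs/2 = 27 Hz, folds to fs − 48 Hz = 6 Hz.
72 Hz mod fs = 18 Hz.
18 Hz ≤ fs/2 = 27 Hz, appears at 18 Hz.
264 Hz mod fs = 48 Hz.
48 Hz > fs/2 = 27 Hz, folds to fs − 48 Hz = 6 Hz.
210 Hz mod fs = 48 Hz.
48 Hz > fs/2 = 27 Hz, folds to fs − 48 Hz = 6 Hz.
Distinct values: {6 Hz, 18 Hz} → 2.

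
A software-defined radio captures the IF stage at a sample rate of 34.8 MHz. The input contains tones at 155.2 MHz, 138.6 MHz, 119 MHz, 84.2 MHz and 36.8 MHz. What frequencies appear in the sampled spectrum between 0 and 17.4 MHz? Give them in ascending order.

fs/2 = 17.4 MHz.
155.2 MHz mod fs = 16 MHz.
16 MHz ≤ fs/2 = 17.4 MHz, appears at 16 MHz.
138.6 MHz mod fs = 34.2 MHz.
34.2 MHz > fs/2 = 17.4 MHz, folds to fs − 34.2 MHz = 0.6 MHz.
119 MHz mod fs = 14.6 MHz.
14.6 MHz ≤ fs/2 = 17.4 MHz, appears at 14.6 MHz.
84.2 MHz mod fs = 14.6 MHz.
14.6 MHz ≤ fs/2 = 17.4 MHz, appears at 14.6 MHz.
36.8 MHz mod fs = 2 MHz.
2 MHz ≤ fs/2 = 17.4 MHz, appears at 2 MHz.
Distinct values: {0.6 MHz, 2 MHz, 14.6 MHz, 16 MHz}.

0.6 MHz, 2 MHz, 14.6 MHz, 16 MHz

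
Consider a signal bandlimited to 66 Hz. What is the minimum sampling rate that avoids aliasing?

132 Hz

Nyquist rate = 2 × 66 Hz = 132 Hz.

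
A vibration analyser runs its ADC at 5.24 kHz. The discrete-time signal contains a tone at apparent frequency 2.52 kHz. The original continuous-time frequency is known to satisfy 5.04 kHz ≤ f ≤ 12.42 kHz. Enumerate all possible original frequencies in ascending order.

7.76 kHz, 7.96 kHz

Frequencies that alias to 2.52 kHz are k·fs ± 2.52 kHz for integer k ≥ 0.
k=0: 2.52 kHz.
k=1: 2.72 kHz, 7.76 kHz.
k=2: 7.96 kHz, 13 kHz.
k=3: 13.2 kHz, 18.24 kHz.
Within [5.04 kHz, 12.42 kHz]: 7.76 kHz, 7.96 kHz.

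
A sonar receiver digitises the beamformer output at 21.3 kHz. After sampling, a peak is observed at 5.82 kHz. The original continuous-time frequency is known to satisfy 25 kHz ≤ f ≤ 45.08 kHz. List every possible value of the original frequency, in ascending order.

27.12 kHz, 36.78 kHz

Frequencies that alias to 5.82 kHz are k·fs ± 5.82 kHz for integer k ≥ 0.
k=0: 5.82 kHz.
k=1: 15.48 kHz, 27.12 kHz.
k=2: 36.78 kHz, 48.42 kHz.
k=3: 58.08 kHz, 69.72 kHz.
Within [25 kHz, 45.08 kHz]: 27.12 kHz, 36.78 kHz.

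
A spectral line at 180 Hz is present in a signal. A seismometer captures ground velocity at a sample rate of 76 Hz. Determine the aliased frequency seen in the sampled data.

28 Hz

180 Hz mod fs = 28 Hz.
28 Hz ≤ fs/2 = 38 Hz, appears at 28 Hz.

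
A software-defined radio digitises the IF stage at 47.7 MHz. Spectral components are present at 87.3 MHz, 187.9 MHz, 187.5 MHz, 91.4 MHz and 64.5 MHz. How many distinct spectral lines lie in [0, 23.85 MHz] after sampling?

5

fs/2 = 23.85 MHz.
87.3 MHz mod fs = 39.6 MHz.
39.6 MHz > fs/2 = 23.85 MHz, folds to fs − 39.6 MHz = 8.1 MHz.
187.9 MHz mod fs = 44.8 MHz.
44.8 MHz > fs/2 = 23.85 MHz, folds to fs − 44.8 MHz = 2.9 MHz.
187.5 MHz mod fs = 44.4 MHz.
44.4 MHz > fs/2 = 23.85 MHz, folds to fs − 44.4 MHz = 3.3 MHz.
91.4 MHz mod fs = 43.7 MHz.
43.7 MHz > fs/2 = 23.85 MHz, folds to fs − 43.7 MHz = 4 MHz.
64.5 MHz mod fs = 16.8 MHz.
16.8 MHz ≤ fs/2 = 23.85 MHz, appears at 16.8 MHz.
Distinct values: {2.9 MHz, 3.3 MHz, 4 MHz, 8.1 MHz, 16.8 MHz} → 5.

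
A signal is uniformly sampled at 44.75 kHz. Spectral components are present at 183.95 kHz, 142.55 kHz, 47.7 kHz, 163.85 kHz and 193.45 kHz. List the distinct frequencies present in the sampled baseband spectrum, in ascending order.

fs/2 = 22.375 kHz.
183.95 kHz mod fs = 4.95 kHz.
4.95 kHz ≤ fs/2 = 22.375 kHz, appears at 4.95 kHz.
142.55 kHz mod fs = 8.3 kHz.
8.3 kHz ≤ fs/2 = 22.375 kHz, appears at 8.3 kHz.
47.7 kHz mod fs = 2.95 kHz.
2.95 kHz ≤ fs/2 = 22.375 kHz, appears at 2.95 kHz.
163.85 kHz mod fs = 29.6 kHz.
29.6 kHz > fs/2 = 22.375 kHz, folds to fs − 29.6 kHz = 15.15 kHz.
193.45 kHz mod fs = 14.45 kHz.
14.45 kHz ≤ fs/2 = 22.375 kHz, appears at 14.45 kHz.
Distinct values: {2.95 kHz, 4.95 kHz, 8.3 kHz, 14.45 kHz, 15.15 kHz}.

2.95 kHz, 4.95 kHz, 8.3 kHz, 14.45 kHz, 15.15 kHz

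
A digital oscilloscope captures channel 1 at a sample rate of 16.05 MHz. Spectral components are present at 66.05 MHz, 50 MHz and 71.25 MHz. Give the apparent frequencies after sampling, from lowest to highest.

fs/2 = 8.025 MHz.
66.05 MHz mod fs = 1.85 MHz.
1.85 MHz ≤ fs/2 = 8.025 MHz, appears at 1.85 MHz.
50 MHz mod fs = 1.85 MHz.
1.85 MHz ≤ fs/2 = 8.025 MHz, appears at 1.85 MHz.
71.25 MHz mod fs = 7.05 MHz.
7.05 MHz ≤ fs/2 = 8.025 MHz, appears at 7.05 MHz.
Distinct values: {1.85 MHz, 7.05 MHz}.

1.85 MHz, 7.05 MHz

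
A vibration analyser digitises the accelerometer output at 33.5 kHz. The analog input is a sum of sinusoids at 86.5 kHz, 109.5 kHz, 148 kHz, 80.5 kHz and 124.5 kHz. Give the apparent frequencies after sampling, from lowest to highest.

fs/2 = 16.75 kHz.
86.5 kHz mod fs = 19.5 kHz.
19.5 kHz > fs/2 = 16.75 kHz, folds to fs − 19.5 kHz = 14 kHz.
109.5 kHz mod fs = 9 kHz.
9 kHz ≤ fs/2 = 16.75 kHz, appears at 9 kHz.
148 kHz mod fs = 14 kHz.
14 kHz ≤ fs/2 = 16.75 kHz, appears at 14 kHz.
80.5 kHz mod fs = 13.5 kHz.
13.5 kHz ≤ fs/2 = 16.75 kHz, appears at 13.5 kHz.
124.5 kHz mod fs = 24 kHz.
24 kHz > fs/2 = 16.75 kHz, folds to fs − 24 kHz = 9.5 kHz.
Distinct values: {9 kHz, 9.5 kHz, 13.5 kHz, 14 kHz}.

9 kHz, 9.5 kHz, 13.5 kHz, 14 kHz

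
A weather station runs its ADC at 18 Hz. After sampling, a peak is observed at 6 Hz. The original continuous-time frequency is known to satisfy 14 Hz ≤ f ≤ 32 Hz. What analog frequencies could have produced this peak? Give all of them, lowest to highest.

24 Hz, 30 Hz

Frequencies that alias to 6 Hz are k·fs ± 6 Hz for integer k ≥ 0.
k=0: 6 Hz.
k=1: 12 Hz, 24 Hz.
k=2: 30 Hz, 42 Hz.
k=3: 48 Hz, 60 Hz.
Within [14 Hz, 32 Hz]: 24 Hz, 30 Hz.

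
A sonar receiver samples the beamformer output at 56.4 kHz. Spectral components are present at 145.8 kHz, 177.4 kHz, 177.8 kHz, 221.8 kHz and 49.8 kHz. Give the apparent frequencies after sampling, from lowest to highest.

fs/2 = 28.2 kHz.
145.8 kHz mod fs = 33 kHz.
33 kHz > fs/2 = 28.2 kHz, folds to fs − 33 kHz = 23.4 kHz.
177.4 kHz mod fs = 8.2 kHz.
8.2 kHz ≤ fs/2 = 28.2 kHz, appears at 8.2 kHz.
177.8 kHz mod fs = 8.6 kHz.
8.6 kHz ≤ fs/2 = 28.2 kHz, appears at 8.6 kHz.
221.8 kHz mod fs = 52.6 kHz.
52.6 kHz > fs/2 = 28.2 kHz, folds to fs − 52.6 kHz = 3.8 kHz.
49.8 kHz > fs/2 = 28.2 kHz, folds to fs − 49.8 kHz = 6.6 kHz.
Distinct values: {3.8 kHz, 6.6 kHz, 8.2 kHz, 8.6 kHz, 23.4 kHz}.

3.8 kHz, 6.6 kHz, 8.2 kHz, 8.6 kHz, 23.4 kHz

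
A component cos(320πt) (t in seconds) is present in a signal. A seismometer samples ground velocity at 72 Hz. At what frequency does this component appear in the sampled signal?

16 Hz

ω = 320π rad/s → f = ω/(2π) = 160 Hz.
160 Hz mod fs = 16 Hz.
16 Hz ≤ fs/2 = 36 Hz, appears at 16 Hz.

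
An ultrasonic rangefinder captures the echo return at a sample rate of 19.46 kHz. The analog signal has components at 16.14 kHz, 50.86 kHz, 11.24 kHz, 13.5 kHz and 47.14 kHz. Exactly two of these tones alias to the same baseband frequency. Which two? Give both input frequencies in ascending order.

11.24 kHz, 47.14 kHz

fs/2 = 9.73 kHz.
16.14 kHz > fs/2 = 9.73 kHz, folds to fs − 16.14 kHz = 3.32 kHz.
50.86 kHz mod fs = 11.94 kHz.
11.94 kHz > fs/2 = 9.73 kHz, folds to fs − 11.94 kHz = 7.52 kHz.
11.24 kHz > fs/2 = 9.73 kHz, folds to fs − 11.24 kHz = 8.22 kHz.
13.5 kHz > fs/2 = 9.73 kHz, folds to fs − 13.5 kHz = 5.96 kHz.
47.14 kHz mod fs = 8.22 kHz.
8.22 kHz ≤ fs/2 = 9.73 kHz, appears at 8.22 kHz.
11.24 kHz and 47.14 kHz both map to 8.22 kHz.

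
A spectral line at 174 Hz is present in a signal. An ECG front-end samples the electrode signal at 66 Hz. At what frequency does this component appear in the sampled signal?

174 Hz mod fs = 42 Hz.
42 Hz > fs/2 = 33 Hz, folds to fs − 42 Hz = 24 Hz.

24 Hz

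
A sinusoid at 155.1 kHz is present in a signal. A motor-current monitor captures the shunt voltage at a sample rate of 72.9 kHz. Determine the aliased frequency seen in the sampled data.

155.1 kHz mod fs = 9.3 kHz.
9.3 kHz ≤ fs/2 = 36.45 kHz, appears at 9.3 kHz.

9.3 kHz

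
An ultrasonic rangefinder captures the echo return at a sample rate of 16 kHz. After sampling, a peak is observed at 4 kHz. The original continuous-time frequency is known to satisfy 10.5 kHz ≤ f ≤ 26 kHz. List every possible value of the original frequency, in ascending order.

Frequencies that alias to 4 kHz are k·fs ± 4 kHz for integer k ≥ 0.
k=0: 4 kHz.
k=1: 12 kHz, 20 kHz.
k=2: 28 kHz, 36 kHz.
Within [10.5 kHz, 26 kHz]: 12 kHz, 20 kHz.

12 kHz, 20 kHz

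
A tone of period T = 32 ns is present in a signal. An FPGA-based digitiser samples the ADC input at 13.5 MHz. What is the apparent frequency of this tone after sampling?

T = 32 ns → f = 1/T = 31.25 MHz.
31.25 MHz mod fs = 4.25 MHz.
4.25 MHz ≤ fs/2 = 6.75 MHz, appears at 4.25 MHz.

4.25 MHz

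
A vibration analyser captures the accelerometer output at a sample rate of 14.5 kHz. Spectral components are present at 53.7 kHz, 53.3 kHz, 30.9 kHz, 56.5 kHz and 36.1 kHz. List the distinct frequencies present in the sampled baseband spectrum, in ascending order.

fs/2 = 7.25 kHz.
53.7 kHz mod fs = 10.2 kHz.
10.2 kHz > fs/2 = 7.25 kHz, folds to fs − 10.2 kHz = 4.3 kHz.
53.3 kHz mod fs = 9.8 kHz.
9.8 kHz > fs/2 = 7.25 kHz, folds to fs − 9.8 kHz = 4.7 kHz.
30.9 kHz mod fs = 1.9 kHz.
1.9 kHz ≤ fs/2 = 7.25 kHz, appears at 1.9 kHz.
56.5 kHz mod fs = 13 kHz.
13 kHz > fs/2 = 7.25 kHz, folds to fs − 13 kHz = 1.5 kHz.
36.1 kHz mod fs = 7.1 kHz.
7.1 kHz ≤ fs/2 = 7.25 kHz, appears at 7.1 kHz.
Distinct values: {1.5 kHz, 1.9 kHz, 4.3 kHz, 4.7 kHz, 7.1 kHz}.

1.5 kHz, 1.9 kHz, 4.3 kHz, 4.7 kHz, 7.1 kHz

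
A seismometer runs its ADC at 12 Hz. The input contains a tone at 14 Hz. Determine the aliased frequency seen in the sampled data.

2 Hz

14 Hz mod fs = 2 Hz.
2 Hz ≤ fs/2 = 6 Hz, appears at 2 Hz.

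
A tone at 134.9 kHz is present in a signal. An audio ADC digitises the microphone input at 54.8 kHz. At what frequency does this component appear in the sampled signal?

134.9 kHz mod fs = 25.3 kHz.
25.3 kHz ≤ fs/2 = 27.4 kHz, appears at 25.3 kHz.

25.3 kHz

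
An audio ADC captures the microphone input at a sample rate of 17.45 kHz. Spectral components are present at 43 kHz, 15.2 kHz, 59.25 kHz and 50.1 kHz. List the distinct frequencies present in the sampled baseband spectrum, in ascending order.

fs/2 = 8.725 kHz.
43 kHz mod fs = 8.1 kHz.
8.1 kHz ≤ fs/2 = 8.725 kHz, appears at 8.1 kHz.
15.2 kHz > fs/2 = 8.725 kHz, folds to fs − 15.2 kHz = 2.25 kHz.
59.25 kHz mod fs = 6.9 kHz.
6.9 kHz ≤ fs/2 = 8.725 kHz, appears at 6.9 kHz.
50.1 kHz mod fs = 15.2 kHz.
15.2 kHz > fs/2 = 8.725 kHz, folds to fs − 15.2 kHz = 2.25 kHz.
Distinct values: {2.25 kHz, 6.9 kHz, 8.1 kHz}.

2.25 kHz, 6.9 kHz, 8.1 kHz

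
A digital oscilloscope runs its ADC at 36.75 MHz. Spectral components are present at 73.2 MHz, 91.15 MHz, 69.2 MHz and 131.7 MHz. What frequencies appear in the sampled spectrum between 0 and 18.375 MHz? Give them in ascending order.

0.3 MHz, 4.3 MHz, 15.3 MHz, 17.65 MHz

fs/2 = 18.375 MHz.
73.2 MHz mod fs = 36.45 MHz.
36.45 MHz > fs/2 = 18.375 MHz, folds to fs − 36.45 MHz = 0.3 MHz.
91.15 MHz mod fs = 17.65 MHz.
17.65 MHz ≤ fs/2 = 18.375 MHz, appears at 17.65 MHz.
69.2 MHz mod fs = 32.45 MHz.
32.45 MHz > fs/2 = 18.375 MHz, folds to fs − 32.45 MHz = 4.3 MHz.
131.7 MHz mod fs = 21.45 MHz.
21.45 MHz > fs/2 = 18.375 MHz, folds to fs − 21.45 MHz = 15.3 MHz.
Distinct values: {0.3 MHz, 4.3 MHz, 15.3 MHz, 17.65 MHz}.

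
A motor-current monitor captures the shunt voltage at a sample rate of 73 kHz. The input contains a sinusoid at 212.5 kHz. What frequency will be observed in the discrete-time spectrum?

212.5 kHz mod fs = 66.5 kHz.
66.5 kHz > fs/2 = 36.5 kHz, folds to fs − 66.5 kHz = 6.5 kHz.

6.5 kHz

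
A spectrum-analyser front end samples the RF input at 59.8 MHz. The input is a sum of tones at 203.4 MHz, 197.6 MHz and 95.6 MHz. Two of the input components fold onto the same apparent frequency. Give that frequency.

24 MHz

fs/2 = 29.9 MHz.
203.4 MHz mod fs = 24 MHz.
24 MHz ≤ fs/2 = 29.9 MHz, appears at 24 MHz.
197.6 MHz mod fs = 18.2 MHz.
18.2 MHz ≤ fs/2 = 29.9 MHz, appears at 18.2 MHz.
95.6 MHz mod fs = 35.8 MHz.
35.8 MHz > fs/2 = 29.9 MHz, folds to fs − 35.8 MHz = 24 MHz.
95.6 MHz and 203.4 MHz both map to 24 MHz.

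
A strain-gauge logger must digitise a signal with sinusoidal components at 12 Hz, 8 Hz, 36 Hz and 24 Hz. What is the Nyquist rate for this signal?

72 Hz

Highest-frequency component: 36 Hz.
Nyquist rate = 2 × 36 Hz = 72 Hz.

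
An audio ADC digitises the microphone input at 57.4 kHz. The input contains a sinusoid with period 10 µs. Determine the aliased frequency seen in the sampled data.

T = 10 µs → f = 1/T = 100 kHz.
100 kHz mod fs = 42.6 kHz.
42.6 kHz > fs/2 = 28.7 kHz, folds to fs − 42.6 kHz = 14.8 kHz.

14.8 kHz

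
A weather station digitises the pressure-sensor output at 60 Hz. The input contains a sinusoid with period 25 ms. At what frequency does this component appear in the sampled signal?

20 Hz

T = 25 ms → f = 1/T = 40 Hz.
40 Hz > fs/2 = 30 Hz, folds to fs − 40 Hz = 20 Hz.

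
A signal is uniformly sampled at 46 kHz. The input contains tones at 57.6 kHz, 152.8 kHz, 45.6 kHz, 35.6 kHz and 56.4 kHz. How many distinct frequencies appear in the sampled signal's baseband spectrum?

4

fs/2 = 23 kHz.
57.6 kHz mod fs = 11.6 kHz.
11.6 kHz ≤ fs/2 = 23 kHz, appears at 11.6 kHz.
152.8 kHz mod fs = 14.8 kHz.
14.8 kHz ≤ fs/2 = 23 kHz, appears at 14.8 kHz.
45.6 kHz > fs/2 = 23 kHz, folds to fs − 45.6 kHz = 0.4 kHz.
35.6 kHz > fs/2 = 23 kHz, folds to fs − 35.6 kHz = 10.4 kHz.
56.4 kHz mod fs = 10.4 kHz.
10.4 kHz ≤ fs/2 = 23 kHz, appears at 10.4 kHz.
Distinct values: {0.4 kHz, 10.4 kHz, 11.6 kHz, 14.8 kHz} → 4.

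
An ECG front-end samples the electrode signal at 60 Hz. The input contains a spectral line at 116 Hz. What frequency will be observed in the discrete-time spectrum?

4 Hz

116 Hz mod fs = 56 Hz.
56 Hz > fs/2 = 30 Hz, folds to fs − 56 Hz = 4 Hz.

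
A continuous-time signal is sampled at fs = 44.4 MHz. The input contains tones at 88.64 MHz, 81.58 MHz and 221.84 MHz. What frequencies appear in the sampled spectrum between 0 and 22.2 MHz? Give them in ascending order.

fs/2 = 22.2 MHz.
88.64 MHz mod fs = 44.24 MHz.
44.24 MHz > fs/2 = 22.2 MHz, folds to fs − 44.24 MHz = 0.16 MHz.
81.58 MHz mod fs = 37.18 MHz.
37.18 MHz > fs/2 = 22.2 MHz, folds to fs − 37.18 MHz = 7.22 MHz.
221.84 MHz mod fs = 44.24 MHz.
44.24 MHz > fs/2 = 22.2 MHz, folds to fs − 44.24 MHz = 0.16 MHz.
Distinct values: {0.16 MHz, 7.22 MHz}.

0.16 MHz, 7.22 MHz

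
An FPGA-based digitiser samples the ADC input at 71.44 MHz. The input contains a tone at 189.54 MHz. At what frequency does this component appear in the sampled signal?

189.54 MHz mod fs = 46.66 MHz.
46.66 MHz > fs/2 = 35.72 MHz, folds to fs − 46.66 MHz = 24.78 MHz.

24.78 MHz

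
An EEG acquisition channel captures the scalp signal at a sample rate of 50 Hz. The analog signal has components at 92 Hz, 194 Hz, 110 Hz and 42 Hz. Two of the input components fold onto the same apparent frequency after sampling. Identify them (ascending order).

42 Hz, 92 Hz

fs/2 = 25 Hz.
92 Hz mod fs = 42 Hz.
42 Hz > fs/2 = 25 Hz, folds to fs − 42 Hz = 8 Hz.
194 Hz mod fs = 44 Hz.
44 Hz > fs/2 = 25 Hz, folds to fs − 44 Hz = 6 Hz.
110 Hz mod fs = 10 Hz.
10 Hz ≤ fs/2 = 25 Hz, appears at 10 Hz.
42 Hz > fs/2 = 25 Hz, folds to fs − 42 Hz = 8 Hz.
42 Hz and 92 Hz both map to 8 Hz.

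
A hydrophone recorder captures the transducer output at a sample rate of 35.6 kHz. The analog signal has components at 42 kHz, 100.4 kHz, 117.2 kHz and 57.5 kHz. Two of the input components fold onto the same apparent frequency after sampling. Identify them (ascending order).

fs/2 = 17.8 kHz.
42 kHz mod fs = 6.4 kHz.
6.4 kHz ≤ fs/2 = 17.8 kHz, appears at 6.4 kHz.
100.4 kHz mod fs = 29.2 kHz.
29.2 kHz > fs/2 = 17.8 kHz, folds to fs − 29.2 kHz = 6.4 kHz.
117.2 kHz mod fs = 10.4 kHz.
10.4 kHz ≤ fs/2 = 17.8 kHz, appears at 10.4 kHz.
57.5 kHz mod fs = 21.9 kHz.
21.9 kHz > fs/2 = 17.8 kHz, folds to fs − 21.9 kHz = 13.7 kHz.
42 kHz and 100.4 kHz both map to 6.4 kHz.

42 kHz, 100.4 kHz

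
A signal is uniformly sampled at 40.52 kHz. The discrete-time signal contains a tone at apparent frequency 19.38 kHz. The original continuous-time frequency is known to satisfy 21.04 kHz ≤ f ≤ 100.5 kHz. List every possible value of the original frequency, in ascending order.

Frequencies that alias to 19.38 kHz are k·fs ± 19.38 kHz for integer k ≥ 0.
k=0: 19.38 kHz.
k=1: 21.14 kHz, 59.9 kHz.
k=2: 61.66 kHz, 100.42 kHz.
k=3: 102.18 kHz, 140.94 kHz.
Within [21.04 kHz, 100.5 kHz]: 21.14 kHz, 59.9 kHz, 61.66 kHz, 100.42 kHz.

21.14 kHz, 59.9 kHz, 61.66 kHz, 100.42 kHz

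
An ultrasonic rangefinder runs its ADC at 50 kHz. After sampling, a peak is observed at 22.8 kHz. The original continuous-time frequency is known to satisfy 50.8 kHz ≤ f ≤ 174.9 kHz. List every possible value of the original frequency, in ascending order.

72.8 kHz, 77.2 kHz, 122.8 kHz, 127.2 kHz, 172.8 kHz

Frequencies that alias to 22.8 kHz are k·fs ± 22.8 kHz for integer k ≥ 0.
k=0: 22.8 kHz.
k=1: 27.2 kHz, 72.8 kHz.
k=2: 77.2 kHz, 122.8 kHz.
k=3: 127.2 kHz, 172.8 kHz.
k=4: 177.2 kHz, 222.8 kHz.
Within [50.8 kHz, 174.9 kHz]: 72.8 kHz, 77.2 kHz, 122.8 kHz, 127.2 kHz, 172.8 kHz.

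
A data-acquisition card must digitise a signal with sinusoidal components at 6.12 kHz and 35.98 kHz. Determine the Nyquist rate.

71.96 kHz

Highest-frequency component: 35.98 kHz.
Nyquist rate = 2 × 35.98 kHz = 71.96 kHz.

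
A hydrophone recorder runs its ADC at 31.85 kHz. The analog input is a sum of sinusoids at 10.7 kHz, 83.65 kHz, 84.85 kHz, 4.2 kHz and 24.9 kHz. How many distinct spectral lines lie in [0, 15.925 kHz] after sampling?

4

fs/2 = 15.925 kHz.
10.7 kHz ≤ fs/2 = 15.925 kHz, passes unchanged.
83.65 kHz mod fs = 19.95 kHz.
19.95 kHz > fs/2 = 15.925 kHz, folds to fs − 19.95 kHz = 11.9 kHz.
84.85 kHz mod fs = 21.15 kHz.
21.15 kHz > fs/2 = 15.925 kHz, folds to fs − 21.15 kHz = 10.7 kHz.
4.2 kHz ≤ fs/2 = 15.925 kHz, passes unchanged.
24.9 kHz > fs/2 = 15.925 kHz, folds to fs − 24.9 kHz = 6.95 kHz.
Distinct values: {4.2 kHz, 6.95 kHz, 10.7 kHz, 11.9 kHz} → 4.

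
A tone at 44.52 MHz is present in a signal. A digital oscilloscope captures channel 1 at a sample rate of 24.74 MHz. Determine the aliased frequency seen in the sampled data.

4.96 MHz

44.52 MHz mod fs = 19.78 MHz.
19.78 MHz > fs/2 = 12.37 MHz, folds to fs − 19.78 MHz = 4.96 MHz.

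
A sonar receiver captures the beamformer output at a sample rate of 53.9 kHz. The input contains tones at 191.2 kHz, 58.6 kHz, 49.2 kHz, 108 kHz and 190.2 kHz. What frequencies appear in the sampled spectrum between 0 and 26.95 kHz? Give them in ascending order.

0.2 kHz, 4.7 kHz, 24.4 kHz, 25.4 kHz

fs/2 = 26.95 kHz.
191.2 kHz mod fs = 29.5 kHz.
29.5 kHz > fs/2 = 26.95 kHz, folds to fs − 29.5 kHz = 24.4 kHz.
58.6 kHz mod fs = 4.7 kHz.
4.7 kHz ≤ fs/2 = 26.95 kHz, appears at 4.7 kHz.
49.2 kHz > fs/2 = 26.95 kHz, folds to fs − 49.2 kHz = 4.7 kHz.
108 kHz mod fs = 0.2 kHz.
0.2 kHz ≤ fs/2 = 26.95 kHz, appears at 0.2 kHz.
190.2 kHz mod fs = 28.5 kHz.
28.5 kHz > fs/2 = 26.95 kHz, folds to fs − 28.5 kHz = 25.4 kHz.
Distinct values: {0.2 kHz, 4.7 kHz, 24.4 kHz, 25.4 kHz}.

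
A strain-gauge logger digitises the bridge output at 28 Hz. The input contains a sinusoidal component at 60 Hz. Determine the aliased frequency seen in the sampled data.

4 Hz

60 Hz mod fs = 4 Hz.
4 Hz ≤ fs/2 = 14 Hz, appears at 4 Hz.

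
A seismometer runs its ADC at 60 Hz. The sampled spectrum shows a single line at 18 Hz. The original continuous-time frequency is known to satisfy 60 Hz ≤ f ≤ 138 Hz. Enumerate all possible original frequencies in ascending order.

78 Hz, 102 Hz, 138 Hz

Frequencies that alias to 18 Hz are k·fs ± 18 Hz for integer k ≥ 0.
k=0: 18 Hz.
k=1: 42 Hz, 78 Hz.
k=2: 102 Hz, 138 Hz.
k=3: 162 Hz, 198 Hz.
Within [60 Hz, 138 Hz]: 78 Hz, 102 Hz, 138 Hz.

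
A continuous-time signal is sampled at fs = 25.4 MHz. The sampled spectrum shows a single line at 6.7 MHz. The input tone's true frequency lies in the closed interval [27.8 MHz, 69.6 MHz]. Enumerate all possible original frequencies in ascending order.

32.1 MHz, 44.1 MHz, 57.5 MHz, 69.5 MHz

Frequencies that alias to 6.7 MHz are k·fs ± 6.7 MHz for integer k ≥ 0.
k=0: 6.7 MHz.
k=1: 18.7 MHz, 32.1 MHz.
k=2: 44.1 MHz, 57.5 MHz.
k=3: 69.5 MHz, 82.9 MHz.
k=4: 94.9 MHz, 108.3 MHz.
Within [27.8 MHz, 69.6 MHz]: 32.1 MHz, 44.1 MHz, 57.5 MHz, 69.5 MHz.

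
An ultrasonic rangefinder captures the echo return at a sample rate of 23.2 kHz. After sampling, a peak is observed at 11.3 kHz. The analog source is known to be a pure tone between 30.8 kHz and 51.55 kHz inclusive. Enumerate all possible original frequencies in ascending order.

34.5 kHz, 35.1 kHz

Frequencies that alias to 11.3 kHz are k·fs ± 11.3 kHz for integer k ≥ 0.
k=0: 11.3 kHz.
k=1: 11.9 kHz, 34.5 kHz.
k=2: 35.1 kHz, 57.7 kHz.
k=3: 58.3 kHz, 80.9 kHz.
Within [30.8 kHz, 51.55 kHz]: 34.5 kHz, 35.1 kHz.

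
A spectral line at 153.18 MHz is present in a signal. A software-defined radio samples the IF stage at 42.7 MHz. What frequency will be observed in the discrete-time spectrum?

153.18 MHz mod fs = 25.08 MHz.
25.08 MHz > fs/2 = 21.35 MHz, folds to fs − 25.08 MHz = 17.62 MHz.

17.62 MHz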